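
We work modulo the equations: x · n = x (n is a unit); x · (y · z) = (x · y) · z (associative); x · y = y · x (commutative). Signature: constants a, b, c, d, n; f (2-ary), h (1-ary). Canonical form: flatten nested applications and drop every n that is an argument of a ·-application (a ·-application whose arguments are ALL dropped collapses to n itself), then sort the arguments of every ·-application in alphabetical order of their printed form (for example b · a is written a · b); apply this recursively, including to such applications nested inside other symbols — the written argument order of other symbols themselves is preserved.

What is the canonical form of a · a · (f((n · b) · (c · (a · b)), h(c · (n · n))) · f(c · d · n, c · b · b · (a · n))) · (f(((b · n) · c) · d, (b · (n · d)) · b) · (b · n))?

Flatten:  a · a · f((n · b) · (c · (a · b)), h(c · (n · n))) · f(c · d · n, c · b · b · (a · n)) · f(((b · n) · c) · d, (b · (n · d)) · b) · b · n
Inside:  f((n · b) · (c · (a · b)), h(c · (n · n)))  →  f(a · b · b · c, h(c))
Simplify inside:  f(c · d · n, c · b · b · (a · n))  →  f(c · d, a · b · b · c)
Inside:  f(((b · n) · c) · d, (b · (n · d)) · b)  →  f(b · c · d, b · b · d)
Units out:  drop n
Sort:  a · a · b · f(a · b · b · c, h(c)) · f(b · c · d, b · b · d) · f(c · d, a · b · b · c)

Answer: a · a · b · f(a · b · b · c, h(c)) · f(b · c · d, b · b · d) · f(c · d, a · b · b · c)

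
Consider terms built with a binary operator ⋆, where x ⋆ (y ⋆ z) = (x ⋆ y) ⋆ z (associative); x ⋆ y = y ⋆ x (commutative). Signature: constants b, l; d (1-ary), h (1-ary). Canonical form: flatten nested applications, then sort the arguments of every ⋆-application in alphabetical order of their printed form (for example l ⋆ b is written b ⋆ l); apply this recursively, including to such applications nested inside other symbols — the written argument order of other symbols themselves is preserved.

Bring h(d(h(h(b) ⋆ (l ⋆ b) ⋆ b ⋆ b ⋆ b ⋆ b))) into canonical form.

Answer: h(d(h(b ⋆ b ⋆ b ⋆ b ⋆ b ⋆ h(b) ⋆ l)))

Derivation:
Work inside:  h(b) ⋆ (l ⋆ b) ⋆ b ⋆ b ⋆ b ⋆ b
Flatten:  h(b) ⋆ l ⋆ b ⋆ b ⋆ b ⋆ b ⋆ b
Order the arguments:  b ⋆ b ⋆ b ⋆ b ⋆ b ⋆ h(b) ⋆ l
Rebuild:  h(d(h(b ⋆ b ⋆ b ⋆ b ⋆ b ⋆ h(b) ⋆ l)))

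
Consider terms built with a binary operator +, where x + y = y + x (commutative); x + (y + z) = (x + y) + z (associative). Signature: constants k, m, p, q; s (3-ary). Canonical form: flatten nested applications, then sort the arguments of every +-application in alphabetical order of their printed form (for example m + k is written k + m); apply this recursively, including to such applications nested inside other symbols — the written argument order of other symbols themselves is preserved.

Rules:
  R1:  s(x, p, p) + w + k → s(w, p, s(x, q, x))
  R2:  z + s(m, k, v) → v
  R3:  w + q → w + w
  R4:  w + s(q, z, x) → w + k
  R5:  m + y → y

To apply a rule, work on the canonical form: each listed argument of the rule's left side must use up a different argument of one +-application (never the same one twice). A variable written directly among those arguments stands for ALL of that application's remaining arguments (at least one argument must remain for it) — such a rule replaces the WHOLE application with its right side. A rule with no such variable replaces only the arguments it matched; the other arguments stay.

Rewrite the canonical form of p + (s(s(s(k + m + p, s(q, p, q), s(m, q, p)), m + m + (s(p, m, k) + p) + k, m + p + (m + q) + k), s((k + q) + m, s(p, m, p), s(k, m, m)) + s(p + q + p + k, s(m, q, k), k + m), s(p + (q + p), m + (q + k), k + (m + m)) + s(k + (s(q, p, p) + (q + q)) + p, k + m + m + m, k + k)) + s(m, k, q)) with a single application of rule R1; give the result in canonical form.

Answer: p + s(m, k, q) + s(s(s(k + m + p, s(q, p, q), s(m, q, p)), k + m + m + p + s(p, m, k), k + m + m + p + q), s(k + m + q, s(p, m, p), s(k, m, m)) + s(k + p + p + q, s(m, q, k), k + m), s(p + p + q, k + m + q, k + m + m) + s(s(p + q + q, p, s(q, q, q)), k + m + m + m, k + k))

Derivation:
Canonical form:  p + s(m, k, q) + s(s(s(k + m + p, s(q, p, q), s(m, q, p)), k + m + m + p + s(p, m, k), k + m + m + p + q), s(k + m + q, s(p, m, p), s(k, m, m)) + s(k + p + p + q, s(m, q, k), k + m), s(k + p + q + q + s(q, p, p), k + m + m + m, k + k) + s(p + p + q, k + m + q, k + m + m))
Match R1:  consume k, s(q, p, p);  w := p + q + q, x := q
Every leftover argument binds to the variable; the entire application is replaced.
New term:  p + s(m, k, q) + s(s(s(k + m + p, s(q, p, q), s(m, q, p)), k + m + m + p + s(p, m, k), k + m + m + p + q), s(k + m + q, s(p, m, p), s(k, m, m)) + s(k + p + p + q, s(m, q, k), k + m), s(p + p + q, k + m + q, k + m + m) + s(s(p + q + q, p, s(q, q, q)), k + m + m + m, k + k))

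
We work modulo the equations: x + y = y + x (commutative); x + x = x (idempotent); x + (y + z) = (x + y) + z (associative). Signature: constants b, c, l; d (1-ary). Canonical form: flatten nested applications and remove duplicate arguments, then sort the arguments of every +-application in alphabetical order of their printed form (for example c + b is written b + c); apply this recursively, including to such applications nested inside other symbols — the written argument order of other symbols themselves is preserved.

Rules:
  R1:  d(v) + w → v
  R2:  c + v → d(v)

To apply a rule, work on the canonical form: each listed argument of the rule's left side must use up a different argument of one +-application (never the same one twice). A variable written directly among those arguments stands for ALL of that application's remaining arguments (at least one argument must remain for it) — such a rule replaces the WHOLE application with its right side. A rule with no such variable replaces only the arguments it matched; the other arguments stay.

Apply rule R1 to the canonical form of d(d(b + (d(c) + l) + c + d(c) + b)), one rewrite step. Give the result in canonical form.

Canonical form:  d(d(b + c + d(c) + l))
Match R1:  consume d(c);  v := c, w := b + c + l
The variable takes the whole remainder — replace the entire application.
New term:  d(d(c))

Answer: d(d(c))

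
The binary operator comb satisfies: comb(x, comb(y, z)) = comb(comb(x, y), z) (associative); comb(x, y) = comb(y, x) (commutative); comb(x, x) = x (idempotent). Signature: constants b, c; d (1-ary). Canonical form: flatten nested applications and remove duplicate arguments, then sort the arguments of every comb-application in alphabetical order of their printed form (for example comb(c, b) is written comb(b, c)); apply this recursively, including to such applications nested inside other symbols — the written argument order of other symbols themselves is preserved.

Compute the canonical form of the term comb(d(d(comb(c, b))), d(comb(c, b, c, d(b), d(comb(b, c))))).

Answer: comb(d(comb(b, c, d(b), d(comb(b, c)))), d(d(comb(b, c))))

Derivation:
Simplify inside:  d(d(comb(c, b)))  →  d(d(comb(b, c)))
Inside:  d(comb(c, b, c, d(b), d(comb(b, c))))  →  d(comb(b, c, d(b), d(comb(b, c))))
Sort arguments:  comb(d(comb(b, c, d(b), d(comb(b, c)))), d(d(comb(b, c))))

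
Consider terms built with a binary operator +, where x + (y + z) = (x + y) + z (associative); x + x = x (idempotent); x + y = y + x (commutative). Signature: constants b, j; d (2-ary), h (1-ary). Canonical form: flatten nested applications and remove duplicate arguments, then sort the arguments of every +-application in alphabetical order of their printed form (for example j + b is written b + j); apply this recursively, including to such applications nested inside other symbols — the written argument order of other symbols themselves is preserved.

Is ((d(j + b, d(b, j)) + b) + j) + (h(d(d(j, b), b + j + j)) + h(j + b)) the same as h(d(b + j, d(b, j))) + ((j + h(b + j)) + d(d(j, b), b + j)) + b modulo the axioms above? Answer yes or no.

Answer: no — b + d(b + j, d(b, j)) + h(b + j) + h(d(d(j, b), b + j)) + j vs b + d(d(j, b), b + j) + h(b + j) + h(d(b + j, d(b, j))) + j

Derivation:
Left:  ((d(j + b, d(b, j)) + b) + j) + (h(d(d(j, b), b + j + j)) + h(j + b))
  Flatten:  d(j + b, d(b, j)) + b + j + h(d(d(j, b), b + j + j)) + h(j + b)
  Inside:  d(j + b, d(b, j))  →  d(b + j, d(b, j))
  Inside:  h(d(d(j, b), b + j + j))  →  h(d(d(j, b), b + j))
  Inside:  h(j + b)  →  h(b + j)
  Sort arguments:  b + d(b + j, d(b, j)) + h(b + j) + h(d(d(j, b), b + j)) + j
Right:  h(d(b + j, d(b, j))) + ((j + h(b + j)) + d(d(j, b), b + j)) + b
  Merge nested applications:  h(d(b + j, d(b, j))) + j + h(b + j) + d(d(j, b), b + j) + b
  Order the arguments:  b + d(d(j, b), b + j) + h(b + j) + h(d(b + j, d(b, j))) + j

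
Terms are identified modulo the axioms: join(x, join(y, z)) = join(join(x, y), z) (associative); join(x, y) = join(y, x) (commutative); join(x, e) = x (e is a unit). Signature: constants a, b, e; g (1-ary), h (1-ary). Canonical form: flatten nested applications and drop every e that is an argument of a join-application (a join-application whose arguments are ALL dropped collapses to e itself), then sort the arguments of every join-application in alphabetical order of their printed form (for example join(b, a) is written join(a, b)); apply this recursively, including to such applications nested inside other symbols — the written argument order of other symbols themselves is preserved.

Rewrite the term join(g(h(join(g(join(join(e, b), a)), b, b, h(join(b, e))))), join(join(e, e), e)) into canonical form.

Answer: g(h(join(b, b, g(join(a, b)), h(b))))

Derivation:
Flatten:  join(g(h(join(g(join(join(e, b), a)), b, b, h(join(b, e))))), e, e, e)
Inside:  g(h(join(g(join(join(e, b), a)), b, b, h(join(b, e)))))  →  g(h(join(b, b, g(join(a, b)), h(b))))
Drop the unit:  drop e (×3)
Sort:  g(h(join(b, b, g(join(a, b)), h(b))))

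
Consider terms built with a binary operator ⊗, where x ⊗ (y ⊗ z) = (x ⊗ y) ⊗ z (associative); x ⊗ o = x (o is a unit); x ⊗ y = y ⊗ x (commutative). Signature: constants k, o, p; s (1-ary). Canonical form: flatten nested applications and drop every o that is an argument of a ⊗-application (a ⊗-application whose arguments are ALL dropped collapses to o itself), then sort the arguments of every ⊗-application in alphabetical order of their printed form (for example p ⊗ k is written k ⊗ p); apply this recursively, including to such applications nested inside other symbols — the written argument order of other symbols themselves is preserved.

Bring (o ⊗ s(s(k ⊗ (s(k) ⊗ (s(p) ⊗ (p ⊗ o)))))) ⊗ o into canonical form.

Merge nested applications:  o ⊗ s(s(k ⊗ (s(k) ⊗ (s(p) ⊗ (p ⊗ o))))) ⊗ o
Inside:  s(s(k ⊗ (s(k) ⊗ (s(p) ⊗ (p ⊗ o)))))  →  s(s(k ⊗ p ⊗ s(k) ⊗ s(p)))
Unit:  drop o (×2)
Order the arguments:  s(s(k ⊗ p ⊗ s(k) ⊗ s(p)))

Answer: s(s(k ⊗ p ⊗ s(k) ⊗ s(p)))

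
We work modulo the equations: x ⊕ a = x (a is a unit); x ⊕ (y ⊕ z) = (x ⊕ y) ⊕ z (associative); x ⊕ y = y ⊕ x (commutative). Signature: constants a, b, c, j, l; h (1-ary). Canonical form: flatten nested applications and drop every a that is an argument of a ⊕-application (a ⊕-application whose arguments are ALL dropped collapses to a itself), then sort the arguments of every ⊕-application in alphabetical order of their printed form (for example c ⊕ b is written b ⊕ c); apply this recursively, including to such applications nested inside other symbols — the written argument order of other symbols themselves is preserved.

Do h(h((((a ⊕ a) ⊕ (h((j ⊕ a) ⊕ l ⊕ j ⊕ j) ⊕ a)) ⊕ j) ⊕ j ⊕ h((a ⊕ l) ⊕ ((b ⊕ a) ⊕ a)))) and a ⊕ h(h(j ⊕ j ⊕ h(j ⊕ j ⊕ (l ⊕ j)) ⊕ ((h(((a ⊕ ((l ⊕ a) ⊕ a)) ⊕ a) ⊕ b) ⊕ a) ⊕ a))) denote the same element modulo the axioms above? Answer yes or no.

Left:  h(h((((a ⊕ a) ⊕ (h((j ⊕ a) ⊕ l ⊕ j ⊕ j) ⊕ a)) ⊕ j) ⊕ j ⊕ h((a ⊕ l) ⊕ ((b ⊕ a) ⊕ a))))
  Work inside:  (((a ⊕ a) ⊕ (h((j ⊕ a) ⊕ l ⊕ j ⊕ j) ⊕ a)) ⊕ j) ⊕ j ⊕ h((a ⊕ l) ⊕ ((b ⊕ a) ⊕ a))
  Merge nested applications:  a ⊕ a ⊕ h((j ⊕ a) ⊕ l ⊕ j ⊕ j) ⊕ a ⊕ j ⊕ j ⊕ h((a ⊕ l) ⊕ ((b ⊕ a) ⊕ a))
  Simplify inside:  h((j ⊕ a) ⊕ l ⊕ j ⊕ j)  →  h(j ⊕ j ⊕ j ⊕ l)
  Canonicalize subterm:  h((a ⊕ l) ⊕ ((b ⊕ a) ⊕ a))  →  h(b ⊕ l)
  Units out:  drop a (×3)
  Sort:  h(b ⊕ l) ⊕ h(j ⊕ j ⊕ j ⊕ l) ⊕ j ⊕ j
  Reassemble:  h(h(h(b ⊕ l) ⊕ h(j ⊕ j ⊕ j ⊕ l) ⊕ j ⊕ j))
Right:  a ⊕ h(h(j ⊕ j ⊕ h(j ⊕ j ⊕ (l ⊕ j)) ⊕ ((h(((a ⊕ ((l ⊕ a) ⊕ a)) ⊕ a) ⊕ b) ⊕ a) ⊕ a)))
  Canonicalize subterm:  h(h(j ⊕ j ⊕ h(j ⊕ j ⊕ (l ⊕ j)) ⊕ ((h(((a ⊕ ((l ⊕ a) ⊕ a)) ⊕ a) ⊕ b) ⊕ a) ⊕ a)))  →  h(h(h(b ⊕ l) ⊕ h(j ⊕ j ⊕ j ⊕ l) ⊕ j ⊕ j))
  Units out:  drop a
  Order the arguments:  h(h(h(b ⊕ l) ⊕ h(j ⊕ j ⊕ j ⊕ l) ⊕ j ⊕ j))

Answer: yes — both canonical forms are h(h(h(b ⊕ l) ⊕ h(j ⊕ j ⊕ j ⊕ l) ⊕ j ⊕ j))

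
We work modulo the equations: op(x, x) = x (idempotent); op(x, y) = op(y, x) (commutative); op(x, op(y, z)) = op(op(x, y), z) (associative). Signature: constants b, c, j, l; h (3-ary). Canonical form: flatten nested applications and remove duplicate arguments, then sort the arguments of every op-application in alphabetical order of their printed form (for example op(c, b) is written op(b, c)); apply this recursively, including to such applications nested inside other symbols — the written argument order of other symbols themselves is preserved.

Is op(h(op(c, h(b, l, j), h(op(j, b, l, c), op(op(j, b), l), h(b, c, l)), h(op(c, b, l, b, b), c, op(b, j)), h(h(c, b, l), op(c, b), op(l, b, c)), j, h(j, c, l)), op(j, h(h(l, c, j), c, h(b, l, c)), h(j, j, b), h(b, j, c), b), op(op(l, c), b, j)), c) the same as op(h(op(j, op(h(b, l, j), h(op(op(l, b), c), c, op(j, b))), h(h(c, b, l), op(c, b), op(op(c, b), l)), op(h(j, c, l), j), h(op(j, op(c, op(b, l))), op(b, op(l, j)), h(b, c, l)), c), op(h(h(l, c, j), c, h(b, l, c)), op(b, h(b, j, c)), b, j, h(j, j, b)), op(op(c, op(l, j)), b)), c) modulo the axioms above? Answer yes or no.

Left:  op(h(op(c, h(b, l, j), h(op(j, b, l, c), op(op(j, b), l), h(b, c, l)), h(op(c, b, l, b, b), c, op(b, j)), h(h(c, b, l), op(c, b), op(l, b, c)), j, h(j, c, l)), op(j, h(h(l, c, j), c, h(b, l, c)), h(j, j, b), h(b, j, c), b), op(op(l, c), b, j)), c)
  Inside:  h(op(c, h(b, l, j), h(op(j, b, l, c), op(op(j, b), l), h(b, c, l)), h(op(c, b, l, b, b), c, op(b, j)), h(h(c, b, l), op(c, b), op(l, b, c)), j, h(j, c, l)), op(j, h(h(l, c, j), c, h(b, l, c)), h(j, j, b), h(b, j, c), b), op(op(l, c), b, j))  →  h(op(c, h(b, l, j), h(h(c, b, l), op(b, c), op(b, c, l)), h(j, c, l), h(op(b, c, j, l), op(b, j, l), h(b, c, l)), h(op(b, c, l), c, op(b, j)), j), op(b, h(b, j, c), h(h(l, c, j), c, h(b, l, c)), h(j, j, b), j), op(b, c, j, l))
  Sort:  op(c, h(op(c, h(b, l, j), h(h(c, b, l), op(b, c), op(b, c, l)), h(j, c, l), h(op(b, c, j, l), op(b, j, l), h(b, c, l)), h(op(b, c, l), c, op(b, j)), j), op(b, h(b, j, c), h(h(l, c, j), c, h(b, l, c)), h(j, j, b), j), op(b, c, j, l)))
Right:  op(h(op(j, op(h(b, l, j), h(op(op(l, b), c), c, op(j, b))), h(h(c, b, l), op(c, b), op(op(c, b), l)), op(h(j, c, l), j), h(op(j, op(c, op(b, l))), op(b, op(l, j)), h(b, c, l)), c), op(h(h(l, c, j), c, h(b, l, c)), op(b, h(b, j, c)), b, j, h(j, j, b)), op(op(c, op(l, j)), b)), c)
  Canonicalize subterm:  h(op(j, op(h(b, l, j), h(op(op(l, b), c), c, op(j, b))), h(h(c, b, l), op(c, b), op(op(c, b), l)), op(h(j, c, l), j), h(op(j, op(c, op(b, l))), op(b, op(l, j)), h(b, c, l)), c), op(h(h(l, c, j), c, h(b, l, c)), op(b, h(b, j, c)), b, j, h(j, j, b)), op(op(c, op(l, j)), b))  →  h(op(c, h(b, l, j), h(h(c, b, l), op(b, c), op(b, c, l)), h(j, c, l), h(op(b, c, j, l), op(b, j, l), h(b, c, l)), h(op(b, c, l), c, op(b, j)), j), op(b, h(b, j, c), h(h(l, c, j), c, h(b, l, c)), h(j, j, b), j), op(b, c, j, l))
  Sort:  op(c, h(op(c, h(b, l, j), h(h(c, b, l), op(b, c), op(b, c, l)), h(j, c, l), h(op(b, c, j, l), op(b, j, l), h(b, c, l)), h(op(b, c, l), c, op(b, j)), j), op(b, h(b, j, c), h(h(l, c, j), c, h(b, l, c)), h(j, j, b), j), op(b, c, j, l)))

Answer: yes — both canonical forms are op(c, h(op(c, h(b, l, j), h(h(c, b, l), op(b, c), op(b, c, l)), h(j, c, l), h(op(b, c, j, l), op(b, j, l), h(b, c, l)), h(op(b, c, l), c, op(b, j)), j), op(b, h(b, j, c), h(h(l, c, j), c, h(b, l, c)), h(j, j, b), j), op(b, c, j, l)))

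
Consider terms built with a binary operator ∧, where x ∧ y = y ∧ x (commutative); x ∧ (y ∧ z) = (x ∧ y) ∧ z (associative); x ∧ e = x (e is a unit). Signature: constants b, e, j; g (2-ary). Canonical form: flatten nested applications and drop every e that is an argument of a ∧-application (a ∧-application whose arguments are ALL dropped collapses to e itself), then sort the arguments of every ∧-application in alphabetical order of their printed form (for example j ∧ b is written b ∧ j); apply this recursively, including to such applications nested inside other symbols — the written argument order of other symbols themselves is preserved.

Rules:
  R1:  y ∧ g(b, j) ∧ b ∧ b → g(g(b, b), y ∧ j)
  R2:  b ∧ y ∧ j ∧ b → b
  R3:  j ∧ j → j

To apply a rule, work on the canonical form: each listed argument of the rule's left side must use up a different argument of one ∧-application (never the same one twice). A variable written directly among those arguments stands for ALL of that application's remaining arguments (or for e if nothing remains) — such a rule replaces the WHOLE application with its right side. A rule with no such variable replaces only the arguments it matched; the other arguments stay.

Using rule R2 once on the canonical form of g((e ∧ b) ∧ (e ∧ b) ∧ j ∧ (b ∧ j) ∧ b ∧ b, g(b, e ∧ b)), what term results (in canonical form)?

Answer: g(b, g(b, b))

Derivation:
Canonical form:  g(b ∧ b ∧ b ∧ b ∧ b ∧ j ∧ j, g(b, b))
Apply R2:  consuming b, b, j;  y := b ∧ b ∧ b ∧ j
The variable takes the whole remainder — replace the entire application.
Result:  g(b, g(b, b))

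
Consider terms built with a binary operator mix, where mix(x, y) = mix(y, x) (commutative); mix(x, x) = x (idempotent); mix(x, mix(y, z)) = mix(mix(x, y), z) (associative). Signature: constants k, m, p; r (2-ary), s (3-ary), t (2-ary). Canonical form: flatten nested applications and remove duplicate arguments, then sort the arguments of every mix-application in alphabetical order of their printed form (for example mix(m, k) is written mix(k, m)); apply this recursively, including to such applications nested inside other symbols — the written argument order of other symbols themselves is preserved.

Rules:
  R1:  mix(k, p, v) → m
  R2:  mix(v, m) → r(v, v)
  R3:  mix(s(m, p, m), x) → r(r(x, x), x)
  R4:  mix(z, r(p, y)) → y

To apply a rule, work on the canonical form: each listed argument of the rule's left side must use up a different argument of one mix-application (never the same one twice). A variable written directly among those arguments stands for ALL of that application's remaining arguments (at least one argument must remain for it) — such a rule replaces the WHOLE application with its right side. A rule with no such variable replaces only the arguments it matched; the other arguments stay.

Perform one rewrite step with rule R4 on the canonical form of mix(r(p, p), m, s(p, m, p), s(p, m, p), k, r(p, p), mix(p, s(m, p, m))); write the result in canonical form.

Answer: p

Derivation:
Canonical form:  mix(k, m, p, r(p, p), s(m, p, m), s(p, m, p))
Apply R4:  consuming r(p, p);  y := p, z := mix(k, m, p, s(m, p, m), s(p, m, p))
The variable takes the whole remainder — replace the entire application.
Giving:  p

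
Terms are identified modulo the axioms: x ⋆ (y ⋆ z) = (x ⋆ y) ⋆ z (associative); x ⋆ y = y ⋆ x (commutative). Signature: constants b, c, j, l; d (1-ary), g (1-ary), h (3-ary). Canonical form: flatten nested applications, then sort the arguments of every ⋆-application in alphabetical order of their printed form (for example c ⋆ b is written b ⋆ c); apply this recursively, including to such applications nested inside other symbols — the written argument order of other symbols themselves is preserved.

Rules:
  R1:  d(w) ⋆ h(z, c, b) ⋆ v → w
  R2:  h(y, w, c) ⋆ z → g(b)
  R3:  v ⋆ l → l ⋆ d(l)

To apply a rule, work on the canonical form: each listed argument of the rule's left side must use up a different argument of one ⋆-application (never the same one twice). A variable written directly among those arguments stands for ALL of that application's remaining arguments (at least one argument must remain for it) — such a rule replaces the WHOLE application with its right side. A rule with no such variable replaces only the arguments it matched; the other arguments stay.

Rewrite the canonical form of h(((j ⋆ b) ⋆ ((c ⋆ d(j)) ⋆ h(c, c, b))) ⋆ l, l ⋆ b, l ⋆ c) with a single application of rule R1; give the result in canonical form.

Canonical form:  h(b ⋆ c ⋆ d(j) ⋆ h(c, c, b) ⋆ j ⋆ l, b ⋆ l, c ⋆ l)
R1 matches:  uses d(j), h(c, c, b);  v := b ⋆ c ⋆ j ⋆ l, w := j, z := c
The variable takes the whole remainder — replace the entire application.
Result:  h(j, b ⋆ l, c ⋆ l)

Answer: h(j, b ⋆ l, c ⋆ l)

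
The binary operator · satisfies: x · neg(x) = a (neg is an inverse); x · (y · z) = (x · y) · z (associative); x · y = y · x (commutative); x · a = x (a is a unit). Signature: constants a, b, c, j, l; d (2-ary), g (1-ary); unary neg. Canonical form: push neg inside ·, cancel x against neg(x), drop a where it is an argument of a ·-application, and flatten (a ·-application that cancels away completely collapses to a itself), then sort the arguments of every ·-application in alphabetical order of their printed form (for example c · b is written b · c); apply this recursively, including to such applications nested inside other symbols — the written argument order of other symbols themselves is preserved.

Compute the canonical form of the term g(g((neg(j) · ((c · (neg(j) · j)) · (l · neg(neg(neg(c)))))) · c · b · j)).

Answer: g(g(b · c · l))

Derivation:
Descend into:  (neg(j) · ((c · (neg(j) · j)) · (l · neg(neg(neg(c)))))) · c · b · j
Push neg inside:  distribute neg over · and collapse double neg
Cancel:  j cancels
Collect terms:  c · l · b
Sort arguments:  b · c · l
Reassemble:  g(g(b · c · l))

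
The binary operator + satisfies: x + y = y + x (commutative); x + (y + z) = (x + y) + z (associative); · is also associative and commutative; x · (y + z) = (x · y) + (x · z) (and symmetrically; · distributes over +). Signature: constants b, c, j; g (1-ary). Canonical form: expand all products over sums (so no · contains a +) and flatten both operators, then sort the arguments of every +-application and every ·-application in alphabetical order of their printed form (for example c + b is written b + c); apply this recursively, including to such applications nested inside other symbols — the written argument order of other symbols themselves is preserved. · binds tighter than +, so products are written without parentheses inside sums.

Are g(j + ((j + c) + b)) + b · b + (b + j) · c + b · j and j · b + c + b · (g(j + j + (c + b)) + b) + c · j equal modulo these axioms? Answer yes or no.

Left:  g(j + ((j + c) + b)) + b · b + (b + j) · c + b · j
  Distribute:  g(b + c + j + j) + b · b + b · c + c · j + b · j
  Sort:  b · b + b · c + b · j + c · j + g(b + c + j + j)
Right:  j · b + c + b · (g(j + j + (c + b)) + b) + c · j
  Expand:  b · j + c + b · g(b + c + j + j) + b · b + c · j
  Sort:  b · b + b · g(b + c + j + j) + b · j + c + c · j

Answer: no — b · b + b · c + b · j + c · j + g(b + c + j + j) vs b · b + b · g(b + c + j + j) + b · j + c + c · j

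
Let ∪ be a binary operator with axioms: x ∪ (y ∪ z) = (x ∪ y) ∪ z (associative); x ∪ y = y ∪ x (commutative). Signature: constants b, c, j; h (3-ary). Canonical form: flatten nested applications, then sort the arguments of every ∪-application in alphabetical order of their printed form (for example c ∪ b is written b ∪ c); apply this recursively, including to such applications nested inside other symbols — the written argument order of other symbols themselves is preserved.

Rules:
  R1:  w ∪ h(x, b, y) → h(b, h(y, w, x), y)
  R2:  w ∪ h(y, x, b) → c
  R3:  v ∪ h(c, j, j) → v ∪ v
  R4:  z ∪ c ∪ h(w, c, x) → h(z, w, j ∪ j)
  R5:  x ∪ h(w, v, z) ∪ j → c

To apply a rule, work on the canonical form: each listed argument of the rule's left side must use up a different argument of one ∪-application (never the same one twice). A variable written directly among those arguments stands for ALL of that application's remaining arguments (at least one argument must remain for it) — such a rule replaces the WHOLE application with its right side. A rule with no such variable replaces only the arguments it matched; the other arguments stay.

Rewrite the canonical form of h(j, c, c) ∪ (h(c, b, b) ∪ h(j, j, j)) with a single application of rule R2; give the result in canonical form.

Canonical form:  h(c, b, b) ∪ h(j, c, c) ∪ h(j, j, j)
Match R2:  consume h(c, b, b);  w := h(j, c, c) ∪ h(j, j, j), x := b, y := c
The variable takes the whole remainder — replace the entire application.
Giving:  c

Answer: c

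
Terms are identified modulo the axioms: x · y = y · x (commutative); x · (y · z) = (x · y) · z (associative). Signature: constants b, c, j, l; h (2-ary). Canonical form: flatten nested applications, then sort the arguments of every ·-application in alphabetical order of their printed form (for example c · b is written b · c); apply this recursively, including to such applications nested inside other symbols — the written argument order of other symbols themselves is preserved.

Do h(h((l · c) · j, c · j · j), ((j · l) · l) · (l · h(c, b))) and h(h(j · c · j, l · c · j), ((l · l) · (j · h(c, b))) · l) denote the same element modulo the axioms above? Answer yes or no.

Left:  h(h((l · c) · j, c · j · j), ((j · l) · l) · (l · h(c, b)))
  Work inside:  ((j · l) · l) · (l · h(c, b))
  Merge nested applications:  j · l · l · l · h(c, b)
  Sort:  h(c, b) · j · l · l · l
  Put back:  h(h(c · j · l, c · j · j), h(c, b) · j · l · l · l)
Right:  h(h(j · c · j, l · c · j), ((l · l) · (j · h(c, b))) · l)
  Work inside:  ((l · l) · (j · h(c, b))) · l
  Un-nest:  l · l · j · h(c, b) · l
  Sort:  h(c, b) · j · l · l · l
  Put back:  h(h(c · j · j, c · j · l), h(c, b) · j · l · l · l)

Answer: no — h(h(c · j · l, c · j · j), h(c, b) · j · l · l · l) vs h(h(c · j · j, c · j · l), h(c, b) · j · l · l · l)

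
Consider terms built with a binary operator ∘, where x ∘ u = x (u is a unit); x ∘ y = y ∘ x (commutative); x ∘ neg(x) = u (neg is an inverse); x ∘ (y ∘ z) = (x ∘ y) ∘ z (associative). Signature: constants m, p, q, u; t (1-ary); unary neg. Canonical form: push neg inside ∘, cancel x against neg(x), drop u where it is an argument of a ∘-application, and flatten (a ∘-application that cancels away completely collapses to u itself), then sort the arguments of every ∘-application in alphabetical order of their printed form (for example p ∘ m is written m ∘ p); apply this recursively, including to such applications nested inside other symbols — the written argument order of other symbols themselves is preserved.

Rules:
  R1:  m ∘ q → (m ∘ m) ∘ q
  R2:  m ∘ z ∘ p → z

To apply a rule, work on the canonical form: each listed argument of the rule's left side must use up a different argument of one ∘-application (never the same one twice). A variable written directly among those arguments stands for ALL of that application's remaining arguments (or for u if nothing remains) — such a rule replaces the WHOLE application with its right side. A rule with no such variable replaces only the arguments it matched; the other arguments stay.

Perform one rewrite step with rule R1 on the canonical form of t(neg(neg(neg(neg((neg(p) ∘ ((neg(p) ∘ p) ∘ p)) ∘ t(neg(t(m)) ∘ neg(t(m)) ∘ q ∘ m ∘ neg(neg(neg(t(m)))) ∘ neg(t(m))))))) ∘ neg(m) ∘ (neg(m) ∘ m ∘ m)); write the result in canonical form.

Canonical form:  t(t(m ∘ neg(t(m)) ∘ neg(t(m)) ∘ neg(t(m)) ∘ neg(t(m)) ∘ q))
R1 matches:  uses m, q
Giving:  t(t(m ∘ m ∘ neg(t(m)) ∘ neg(t(m)) ∘ neg(t(m)) ∘ neg(t(m)) ∘ q))

Answer: t(t(m ∘ m ∘ neg(t(m)) ∘ neg(t(m)) ∘ neg(t(m)) ∘ neg(t(m)) ∘ q))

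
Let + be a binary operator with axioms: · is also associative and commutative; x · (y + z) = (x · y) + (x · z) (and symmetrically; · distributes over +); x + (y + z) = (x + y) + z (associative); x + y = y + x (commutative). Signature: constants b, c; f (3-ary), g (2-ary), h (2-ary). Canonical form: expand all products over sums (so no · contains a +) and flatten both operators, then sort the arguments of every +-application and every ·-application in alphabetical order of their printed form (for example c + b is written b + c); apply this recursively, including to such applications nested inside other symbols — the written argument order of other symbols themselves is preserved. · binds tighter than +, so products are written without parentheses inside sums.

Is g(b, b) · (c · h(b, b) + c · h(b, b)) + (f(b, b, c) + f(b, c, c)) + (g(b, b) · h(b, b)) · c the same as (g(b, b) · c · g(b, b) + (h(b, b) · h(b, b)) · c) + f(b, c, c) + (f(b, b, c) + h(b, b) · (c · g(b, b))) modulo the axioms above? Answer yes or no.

Answer: no — c · g(b, b) · h(b, b) + c · g(b, b) · h(b, b) + c · g(b, b) · h(b, b) + f(b, b, c) + f(b, c, c) vs c · g(b, b) · g(b, b) + c · g(b, b) · h(b, b) + c · h(b, b) · h(b, b) + f(b, b, c) + f(b, c, c)

Derivation:
Left:  g(b, b) · (c · h(b, b) + c · h(b, b)) + (f(b, b, c) + f(b, c, c)) + (g(b, b) · h(b, b)) · c
  Expand products over sums:  c · g(b, b) · h(b, b) + c · g(b, b) · h(b, b) + f(b, b, c) + f(b, c, c) + c · g(b, b) · h(b, b)
  Sort:  c · g(b, b) · h(b, b) + c · g(b, b) · h(b, b) + c · g(b, b) · h(b, b) + f(b, b, c) + f(b, c, c)
Right:  (g(b, b) · c · g(b, b) + (h(b, b) · h(b, b)) · c) + f(b, c, c) + (f(b, b, c) + h(b, b) · (c · g(b, b)))
  Un-nest:  c · g(b, b) · g(b, b) + c · h(b, b) · h(b, b) + f(b, c, c) + f(b, b, c) + c · g(b, b) · h(b, b)
  Sort:  c · g(b, b) · g(b, b) + c · g(b, b) · h(b, b) + c · h(b, b) · h(b, b) + f(b, b, c) + f(b, c, c)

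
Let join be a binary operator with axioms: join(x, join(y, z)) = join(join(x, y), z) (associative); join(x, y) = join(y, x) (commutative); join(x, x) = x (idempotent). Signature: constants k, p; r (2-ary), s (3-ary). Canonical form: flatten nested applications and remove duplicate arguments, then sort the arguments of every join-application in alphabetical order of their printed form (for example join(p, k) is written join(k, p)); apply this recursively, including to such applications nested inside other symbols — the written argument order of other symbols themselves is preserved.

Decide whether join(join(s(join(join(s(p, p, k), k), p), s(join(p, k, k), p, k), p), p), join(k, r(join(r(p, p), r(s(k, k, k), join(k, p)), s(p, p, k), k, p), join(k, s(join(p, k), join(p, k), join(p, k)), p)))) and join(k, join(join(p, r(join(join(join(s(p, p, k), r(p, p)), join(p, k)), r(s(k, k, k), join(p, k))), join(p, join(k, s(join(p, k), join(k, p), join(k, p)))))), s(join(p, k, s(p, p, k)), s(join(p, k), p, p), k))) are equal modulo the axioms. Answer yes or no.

Left:  join(join(s(join(join(s(p, p, k), k), p), s(join(p, k, k), p, k), p), p), join(k, r(join(r(p, p), r(s(k, k, k), join(k, p)), s(p, p, k), k, p), join(k, s(join(p, k), join(p, k), join(p, k)), p))))
  Un-nest:  join(s(join(join(s(p, p, k), k), p), s(join(p, k, k), p, k), p), p, k, r(join(r(p, p), r(s(k, k, k), join(k, p)), s(p, p, k), k, p), join(k, s(join(p, k), join(p, k), join(p, k)), p)))
  Canonicalize subterm:  s(join(join(s(p, p, k), k), p), s(join(p, k, k), p, k), p)  →  s(join(k, p, s(p, p, k)), s(join(k, p), p, k), p)
  Simplify inside:  r(join(r(p, p), r(s(k, k, k), join(k, p)), s(p, p, k), k, p), join(k, s(join(p, k), join(p, k), join(p, k)), p))  →  r(join(k, p, r(p, p), r(s(k, k, k), join(k, p)), s(p, p, k)), join(k, p, s(join(k, p), join(k, p), join(k, p))))
  Sort:  join(k, p, r(join(k, p, r(p, p), r(s(k, k, k), join(k, p)), s(p, p, k)), join(k, p, s(join(k, p), join(k, p), join(k, p)))), s(join(k, p, s(p, p, k)), s(join(k, p), p, k), p))
Right:  join(k, join(join(p, r(join(join(join(s(p, p, k), r(p, p)), join(p, k)), r(s(k, k, k), join(p, k))), join(p, join(k, s(join(p, k), join(k, p), join(k, p)))))), s(join(p, k, s(p, p, k)), s(join(p, k), p, p), k)))
  Merge nested applications:  join(k, p, r(join(join(join(s(p, p, k), r(p, p)), join(p, k)), r(s(k, k, k), join(p, k))), join(p, join(k, s(join(p, k), join(k, p), join(k, p))))), s(join(p, k, s(p, p, k)), s(join(p, k), p, p), k))
  Inside:  r(join(join(join(s(p, p, k), r(p, p)), join(p, k)), r(s(k, k, k), join(p, k))), join(p, join(k, s(join(p, k), join(k, p), join(k, p)))))  →  r(join(k, p, r(p, p), r(s(k, k, k), join(k, p)), s(p, p, k)), join(k, p, s(join(k, p), join(k, p), join(k, p))))
  Inside:  s(join(p, k, s(p, p, k)), s(join(p, k), p, p), k)  →  s(join(k, p, s(p, p, k)), s(join(k, p), p, p), k)
  Order the arguments:  join(k, p, r(join(k, p, r(p, p), r(s(k, k, k), join(k, p)), s(p, p, k)), join(k, p, s(join(k, p), join(k, p), join(k, p)))), s(join(k, p, s(p, p, k)), s(join(k, p), p, p), k))

Answer: no — join(k, p, r(join(k, p, r(p, p), r(s(k, k, k), join(k, p)), s(p, p, k)), join(k, p, s(join(k, p), join(k, p), join(k, p)))), s(join(k, p, s(p, p, k)), s(join(k, p), p, k), p)) vs join(k, p, r(join(k, p, r(p, p), r(s(k, k, k), join(k, p)), s(p, p, k)), join(k, p, s(join(k, p), join(k, p), join(k, p)))), s(join(k, p, s(p, p, k)), s(join(k, p), p, p), k))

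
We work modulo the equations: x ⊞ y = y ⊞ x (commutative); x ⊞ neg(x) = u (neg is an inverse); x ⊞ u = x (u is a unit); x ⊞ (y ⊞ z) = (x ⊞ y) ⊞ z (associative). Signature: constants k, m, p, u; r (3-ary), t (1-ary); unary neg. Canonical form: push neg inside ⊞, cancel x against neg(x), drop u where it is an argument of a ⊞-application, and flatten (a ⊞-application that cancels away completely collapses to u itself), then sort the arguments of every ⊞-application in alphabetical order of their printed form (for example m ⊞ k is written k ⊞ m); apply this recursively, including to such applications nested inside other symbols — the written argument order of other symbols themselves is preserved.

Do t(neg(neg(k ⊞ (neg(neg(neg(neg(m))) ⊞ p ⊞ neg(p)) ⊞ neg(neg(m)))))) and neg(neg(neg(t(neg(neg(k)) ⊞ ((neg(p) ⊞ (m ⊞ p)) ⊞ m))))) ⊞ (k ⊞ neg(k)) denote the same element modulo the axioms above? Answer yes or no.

Left:  t(neg(neg(k ⊞ (neg(neg(neg(neg(m))) ⊞ p ⊞ neg(p)) ⊞ neg(neg(m))))))
  Work inside:  k ⊞ (neg(neg(neg(neg(m))) ⊞ p ⊞ neg(p)) ⊞ neg(neg(m)))
  Push neg inside:  distribute neg over ⊞ and collapse double neg
  Inverses cancel:  p cancels
  Collect:  k ⊞ m ⊞ m
  Rebuild:  t(k ⊞ m ⊞ m)
Right:  neg(neg(neg(t(neg(neg(k)) ⊞ ((neg(p) ⊞ (m ⊞ p)) ⊞ m))))) ⊞ (k ⊞ neg(k))
  Push neg inside:  distribute neg over ⊞ and collapse double neg
  Cancel:  k cancels
  Combine occurrences:  neg(t(k ⊞ m ⊞ m))

Answer: no — t(k ⊞ m ⊞ m) vs neg(t(k ⊞ m ⊞ m))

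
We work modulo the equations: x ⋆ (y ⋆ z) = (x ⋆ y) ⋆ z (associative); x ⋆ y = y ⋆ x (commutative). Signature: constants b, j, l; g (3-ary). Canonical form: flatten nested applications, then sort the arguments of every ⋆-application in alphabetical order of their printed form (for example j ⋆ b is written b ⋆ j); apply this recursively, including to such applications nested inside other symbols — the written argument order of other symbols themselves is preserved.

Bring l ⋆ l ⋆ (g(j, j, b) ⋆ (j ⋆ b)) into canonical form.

Un-nest:  l ⋆ l ⋆ g(j, j, b) ⋆ j ⋆ b
Order the arguments:  b ⋆ g(j, j, b) ⋆ j ⋆ l ⋆ l

Answer: b ⋆ g(j, j, b) ⋆ j ⋆ l ⋆ l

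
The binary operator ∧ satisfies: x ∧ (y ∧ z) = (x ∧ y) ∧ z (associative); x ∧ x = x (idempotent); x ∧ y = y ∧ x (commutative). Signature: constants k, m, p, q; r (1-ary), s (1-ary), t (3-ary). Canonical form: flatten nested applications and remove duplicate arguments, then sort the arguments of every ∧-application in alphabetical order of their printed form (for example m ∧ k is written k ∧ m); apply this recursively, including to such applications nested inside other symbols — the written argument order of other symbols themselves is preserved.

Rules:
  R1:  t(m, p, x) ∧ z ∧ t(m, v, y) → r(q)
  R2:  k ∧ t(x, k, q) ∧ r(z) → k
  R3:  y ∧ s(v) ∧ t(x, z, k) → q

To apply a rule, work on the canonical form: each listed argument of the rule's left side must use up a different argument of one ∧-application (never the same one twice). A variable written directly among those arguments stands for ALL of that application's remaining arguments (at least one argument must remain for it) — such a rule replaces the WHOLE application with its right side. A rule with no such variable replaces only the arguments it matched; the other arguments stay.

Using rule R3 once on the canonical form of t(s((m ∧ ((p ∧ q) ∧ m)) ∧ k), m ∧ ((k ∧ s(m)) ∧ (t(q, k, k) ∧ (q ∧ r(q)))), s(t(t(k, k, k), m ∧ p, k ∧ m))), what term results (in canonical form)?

Canonical form:  t(s(k ∧ m ∧ p ∧ q), k ∧ m ∧ q ∧ r(q) ∧ s(m) ∧ t(q, k, k), s(t(t(k, k, k), m ∧ p, k ∧ m)))
R3 matches:  uses s(m), t(q, k, k);  v := m, x := q, y := k ∧ m ∧ q ∧ r(q), z := k
Every leftover argument binds to the variable; the entire application is replaced.
Result:  t(s(k ∧ m ∧ p ∧ q), q, s(t(t(k, k, k), m ∧ p, k ∧ m)))

Answer: t(s(k ∧ m ∧ p ∧ q), q, s(t(t(k, k, k), m ∧ p, k ∧ m)))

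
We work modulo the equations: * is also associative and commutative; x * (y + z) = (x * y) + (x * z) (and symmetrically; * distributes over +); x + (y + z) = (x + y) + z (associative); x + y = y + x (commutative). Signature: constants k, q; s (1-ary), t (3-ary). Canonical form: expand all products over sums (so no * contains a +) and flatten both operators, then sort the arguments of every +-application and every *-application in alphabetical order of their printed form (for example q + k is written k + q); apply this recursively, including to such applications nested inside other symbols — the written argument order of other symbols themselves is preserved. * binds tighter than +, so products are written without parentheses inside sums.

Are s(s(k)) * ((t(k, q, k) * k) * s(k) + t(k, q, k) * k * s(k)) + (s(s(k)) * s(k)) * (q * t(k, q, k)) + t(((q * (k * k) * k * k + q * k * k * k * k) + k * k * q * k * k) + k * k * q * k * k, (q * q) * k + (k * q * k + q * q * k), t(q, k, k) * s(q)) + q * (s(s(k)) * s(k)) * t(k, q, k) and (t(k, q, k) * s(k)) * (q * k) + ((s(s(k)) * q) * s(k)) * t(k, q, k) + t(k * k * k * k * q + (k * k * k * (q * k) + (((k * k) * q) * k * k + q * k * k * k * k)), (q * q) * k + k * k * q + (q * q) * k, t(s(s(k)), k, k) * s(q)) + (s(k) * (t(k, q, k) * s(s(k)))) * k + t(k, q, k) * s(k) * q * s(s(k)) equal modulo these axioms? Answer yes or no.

Answer: no — k * s(k) * s(s(k)) * t(k, q, k) + k * s(k) * s(s(k)) * t(k, q, k) + q * s(k) * s(s(k)) * t(k, q, k) + q * s(k) * s(s(k)) * t(k, q, k) + t(k * k * k * k * q + k * k * k * k * q + k * k * k * k * q + k * k * k * k * q, k * k * q + k * q * q + k * q * q, s(q) * t(q, k, k)) vs k * q * s(k) * t(k, q, k) + k * s(k) * s(s(k)) * t(k, q, k) + q * s(k) * s(s(k)) * t(k, q, k) + q * s(k) * s(s(k)) * t(k, q, k) + t(k * k * k * k * q + k * k * k * k * q + k * k * k * k * q + k * k * k * k * q, k * k * q + k * q * q + k * q * q, s(q) * t(s(s(k)), k, k))

Derivation:
Left:  s(s(k)) * ((t(k, q, k) * k) * s(k) + t(k, q, k) * k * s(k)) + (s(s(k)) * s(k)) * (q * t(k, q, k)) + t(((q * (k * k) * k * k + q * k * k * k * k) + k * k * q * k * k) + k * k * q * k * k, (q * q) * k + (k * q * k + q * q * k), t(q, k, k) * s(q)) + q * (s(s(k)) * s(k)) * t(k, q, k)
  Expand products over sums:  k * s(k) * s(s(k)) * t(k, q, k) + k * s(k) * s(s(k)) * t(k, q, k) + q * s(k) * s(s(k)) * t(k, q, k) + t(k * k * k * k * q + k * k * k * k * q + k * k * k * k * q + k * k * k * k * q, k * k * q + k * q * q + k * q * q, s(q) * t(q, k, k)) + q * s(k) * s(s(k)) * t(k, q, k)
  Order the arguments:  k * s(k) * s(s(k)) * t(k, q, k) + k * s(k) * s(s(k)) * t(k, q, k) + q * s(k) * s(s(k)) * t(k, q, k) + q * s(k) * s(s(k)) * t(k, q, k) + t(k * k * k * k * q + k * k * k * k * q + k * k * k * k * q + k * k * k * k * q, k * k * q + k * q * q + k * q * q, s(q) * t(q, k, k))
Right:  (t(k, q, k) * s(k)) * (q * k) + ((s(s(k)) * q) * s(k)) * t(k, q, k) + t(k * k * k * k * q + (k * k * k * (q * k) + (((k * k) * q) * k * k + q * k * k * k * k)), (q * q) * k + k * k * q + (q * q) * k, t(s(s(k)), k, k) * s(q)) + (s(k) * (t(k, q, k) * s(s(k)))) * k + t(k, q, k) * s(k) * q * s(s(k))
  Un-nest:  k * q * s(k) * t(k, q, k) + q * s(k) * s(s(k)) * t(k, q, k) + t(k * k * k * k * q + k * k * k * k * q + k * k * k * k * q + k * k * k * k * q, k * k * q + k * q * q + k * q * q, s(q) * t(s(s(k)), k, k)) + k * s(k) * s(s(k)) * t(k, q, k) + q * s(k) * s(s(k)) * t(k, q, k)
  Sort arguments:  k * q * s(k) * t(k, q, k) + k * s(k) * s(s(k)) * t(k, q, k) + q * s(k) * s(s(k)) * t(k, q, k) + q * s(k) * s(s(k)) * t(k, q, k) + t(k * k * k * k * q + k * k * k * k * q + k * k * k * k * q + k * k * k * k * q, k * k * q + k * q * q + k * q * q, s(q) * t(s(s(k)), k, k))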